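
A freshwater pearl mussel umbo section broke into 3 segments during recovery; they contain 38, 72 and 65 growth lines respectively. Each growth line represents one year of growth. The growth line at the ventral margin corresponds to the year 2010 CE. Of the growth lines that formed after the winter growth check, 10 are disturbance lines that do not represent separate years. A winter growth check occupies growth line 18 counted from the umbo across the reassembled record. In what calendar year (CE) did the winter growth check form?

Total growth lines = 38 + 72 + 65 = 175.
Between growth line 18 and the ventral margin there are 175 − 18 = 157 growth lines.
Removing the 10 false growth lines leaves 157 − 10 = 147 true growth lines beyond the winter growth check.
Counting back 147 years from 2010 CE places the winter growth check in 2010 − 147 = 1863 CE.

1863 CE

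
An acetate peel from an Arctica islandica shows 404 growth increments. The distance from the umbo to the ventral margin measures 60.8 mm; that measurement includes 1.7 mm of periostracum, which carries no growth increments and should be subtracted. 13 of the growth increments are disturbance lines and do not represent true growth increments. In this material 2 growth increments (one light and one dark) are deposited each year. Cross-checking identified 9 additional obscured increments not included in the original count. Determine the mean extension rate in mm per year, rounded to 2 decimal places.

True growth increment count = 404 − 13 + 9 = 400.
400 growth increments at 2 per year is 400 / 2 = 200 years.
The growth record spans 60.8 − 1.7 = 59.1 mm.
Mean rate = 59.1 mm / 200 years ≈ 0.30 mm per year.

0.30 mm per year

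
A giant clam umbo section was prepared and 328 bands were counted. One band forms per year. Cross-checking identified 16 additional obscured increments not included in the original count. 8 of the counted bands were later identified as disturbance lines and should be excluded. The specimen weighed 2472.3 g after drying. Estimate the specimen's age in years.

336 years

Correcting the raw count gives 328 − 8 + 16 = 336 true bands.
With a one-to-one band periodicity this is 336 years.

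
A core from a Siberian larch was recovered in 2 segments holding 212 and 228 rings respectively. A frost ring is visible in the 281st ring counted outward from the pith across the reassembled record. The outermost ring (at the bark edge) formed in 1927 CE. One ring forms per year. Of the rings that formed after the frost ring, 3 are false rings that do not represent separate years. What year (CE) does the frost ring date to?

1771 CE

Total rings = 212 + 228 = 440.
The frost ring sits at ring 281 from the pith, so 440 − 281 = 159 rings formed after it.
159 − 3 false = 156 true rings after the frost ring.
The ring at the bark edge is 1927 CE, so the frost ring dates to 1927 − 156 = 1771 CE.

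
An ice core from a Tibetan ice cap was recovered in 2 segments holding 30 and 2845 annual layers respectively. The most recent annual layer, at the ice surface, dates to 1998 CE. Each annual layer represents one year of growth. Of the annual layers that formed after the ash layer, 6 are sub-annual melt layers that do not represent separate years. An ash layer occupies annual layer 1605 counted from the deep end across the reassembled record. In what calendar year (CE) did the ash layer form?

734 CE

Total annual layers = 30 + 2845 = 2875.
The ash layer sits at annual layer 1605 from the deep end, so 2875 − 1605 = 1270 annual layers formed after it.
Removing the 6 false annual layers leaves 1270 − 6 = 1264 true annual layers beyond the ash layer.
Counting back 1264 years from 1998 CE places the ash layer in 1998 − 1264 = 734 CE.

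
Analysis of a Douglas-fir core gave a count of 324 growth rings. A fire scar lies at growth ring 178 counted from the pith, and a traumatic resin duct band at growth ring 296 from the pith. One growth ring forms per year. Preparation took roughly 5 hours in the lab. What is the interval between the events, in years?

296 − 178 = 118 growth rings lie between the two events.
That is 118 years at one growth ring per year.

118 years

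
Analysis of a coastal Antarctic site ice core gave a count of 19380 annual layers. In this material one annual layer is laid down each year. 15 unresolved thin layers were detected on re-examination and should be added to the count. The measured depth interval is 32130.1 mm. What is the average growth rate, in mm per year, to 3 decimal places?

After corrections the count is 19380 + 15 = 19395 annual layers.
32130.1 mm over 19395 years gives 32130.1 / 19395 ≈ 1.657 mm per year.

1.657 mm per year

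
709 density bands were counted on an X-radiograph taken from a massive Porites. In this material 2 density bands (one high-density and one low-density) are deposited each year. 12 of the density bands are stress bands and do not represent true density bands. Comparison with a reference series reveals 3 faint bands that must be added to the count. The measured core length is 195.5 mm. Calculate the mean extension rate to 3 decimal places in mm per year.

After corrections the count is 709 − 12 + 3 = 700 density bands.
Dividing by 2 density bands per year: 700 / 2 = 350 years.
Mean rate = 195.5 mm / 350 years ≈ 0.559 mm per year.

0.559 mm per year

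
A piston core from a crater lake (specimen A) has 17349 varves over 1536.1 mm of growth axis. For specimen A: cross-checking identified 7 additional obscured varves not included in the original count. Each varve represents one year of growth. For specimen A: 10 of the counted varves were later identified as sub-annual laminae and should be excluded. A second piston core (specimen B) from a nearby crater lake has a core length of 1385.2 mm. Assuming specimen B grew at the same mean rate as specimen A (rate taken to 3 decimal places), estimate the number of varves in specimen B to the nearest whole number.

Specimen A: adjusted count: 17349 − 10 + 7 = 17346 varves.
A: 1536.1 mm over 17346 years gives 1536.1 / 17346 ≈ 0.089 mm/yr.
Specimen B: 1385.2 mm / 0.089 mm per year = 15564.04 years ≈ 15564 varves.

15564 varves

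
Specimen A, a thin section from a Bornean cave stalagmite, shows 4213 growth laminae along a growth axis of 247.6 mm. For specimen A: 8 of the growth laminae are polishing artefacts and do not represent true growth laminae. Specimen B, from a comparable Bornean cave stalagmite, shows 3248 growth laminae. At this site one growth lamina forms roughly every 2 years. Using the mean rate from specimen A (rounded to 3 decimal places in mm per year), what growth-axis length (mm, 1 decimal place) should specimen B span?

188.4 mm

Specimen A: after corrections the count is 4213 − 8 = 4205 growth laminae.
Specimen A: at 2 years per growth lamina, 4205 × 2 = 8410 years.
A: Extension rate ≈ 247.6 / 8410 = 0.029 mm per year.
Specimen B: 3248 growth laminae at 2 years each span 3248 × 2 = 6496 years. Length of B = 0.029 × 6496 = 188.4 mm.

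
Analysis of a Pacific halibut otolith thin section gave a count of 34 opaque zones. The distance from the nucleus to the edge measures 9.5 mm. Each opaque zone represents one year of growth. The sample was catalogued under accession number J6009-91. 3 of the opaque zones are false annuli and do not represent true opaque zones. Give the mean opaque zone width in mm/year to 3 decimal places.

After corrections the count is 34 − 3 = 31 opaque zones.
Extension rate ≈ 9.5 / 31 = 0.306 mm/year.

0.306 mm/year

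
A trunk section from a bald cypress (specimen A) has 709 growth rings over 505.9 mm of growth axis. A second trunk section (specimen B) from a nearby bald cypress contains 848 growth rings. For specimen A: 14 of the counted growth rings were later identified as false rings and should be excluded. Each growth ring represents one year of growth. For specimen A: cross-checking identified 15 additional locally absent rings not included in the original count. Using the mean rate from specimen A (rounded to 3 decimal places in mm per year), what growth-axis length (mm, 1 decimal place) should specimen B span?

604.6 mm

Specimen A: after corrections the count is 709 − 14 + 15 = 710 growth rings.
A: Mean rate = 505.9 mm / 710 years ≈ 0.713 mm/year.
For B, 0.713 mm/year × 848 years = 604.6 mm.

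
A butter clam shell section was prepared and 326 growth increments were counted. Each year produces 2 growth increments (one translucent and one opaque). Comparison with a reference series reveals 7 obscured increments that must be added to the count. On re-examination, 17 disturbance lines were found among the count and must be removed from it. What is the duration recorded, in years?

158 years

Adjusted count: 326 − 17 + 7 = 316 growth increments.
316 growth increments at 2 per year is 316 / 2 = 158 years.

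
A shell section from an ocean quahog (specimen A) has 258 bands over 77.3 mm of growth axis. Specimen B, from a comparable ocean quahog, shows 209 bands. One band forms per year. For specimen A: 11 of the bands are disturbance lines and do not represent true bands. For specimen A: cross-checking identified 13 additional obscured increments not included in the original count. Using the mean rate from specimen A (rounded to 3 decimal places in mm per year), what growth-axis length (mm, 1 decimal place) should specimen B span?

62.1 mm

Specimen A: correcting the raw count gives 258 − 11 + 13 = 260 true bands.
A: Extension rate ≈ 77.3 / 260 = 0.297 mm per year.
Length of B = 0.297 × 209 = 62.1 mm.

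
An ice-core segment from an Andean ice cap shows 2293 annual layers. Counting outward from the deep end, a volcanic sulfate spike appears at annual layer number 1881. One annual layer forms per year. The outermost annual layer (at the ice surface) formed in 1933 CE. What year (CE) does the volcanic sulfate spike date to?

The volcanic sulfate spike sits at annual layer 1881 from the deep end, so 2293 − 1881 = 412 annual layers formed after it.
The annual layer at the ice surface is 1933 CE, so the volcanic sulfate spike dates to 1933 − 412 = 1521 CE.

1521 CE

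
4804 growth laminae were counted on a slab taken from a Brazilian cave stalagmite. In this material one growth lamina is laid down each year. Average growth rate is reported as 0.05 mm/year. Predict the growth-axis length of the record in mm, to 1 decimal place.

240.2 mm

4804 years of growth are recorded.
Length ≈ 0.05 × 4804 = 240.2 mm.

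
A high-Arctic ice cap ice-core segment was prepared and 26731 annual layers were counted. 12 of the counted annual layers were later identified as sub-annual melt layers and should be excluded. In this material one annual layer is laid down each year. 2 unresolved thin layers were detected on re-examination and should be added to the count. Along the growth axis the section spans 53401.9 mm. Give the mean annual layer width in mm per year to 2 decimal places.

Correcting the raw count gives 26731 − 12 + 2 = 26721 true annual layers.
Extension rate ≈ 53401.9 / 26721 = 2.00 mm per year.

2.00 mm per year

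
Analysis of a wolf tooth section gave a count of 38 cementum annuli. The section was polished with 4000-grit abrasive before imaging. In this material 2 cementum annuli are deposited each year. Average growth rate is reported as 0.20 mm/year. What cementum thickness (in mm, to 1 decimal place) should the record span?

3.8 mm

38 cementum annuli at 2 per year is 38 / 2 = 19 years.
Length ≈ 0.20 × 19 = 3.8 mm.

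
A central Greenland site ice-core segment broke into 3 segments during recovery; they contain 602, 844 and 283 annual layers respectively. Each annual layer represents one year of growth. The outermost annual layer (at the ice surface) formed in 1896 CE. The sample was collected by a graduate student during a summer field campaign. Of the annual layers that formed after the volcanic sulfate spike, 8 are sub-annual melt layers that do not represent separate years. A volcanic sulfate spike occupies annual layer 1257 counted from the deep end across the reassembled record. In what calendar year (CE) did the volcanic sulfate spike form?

1432 CE

Total annual layers = 602 + 844 + 283 = 1729.
The volcanic sulfate spike sits at annual layer 1257 from the deep end, so 1729 − 1257 = 472 annual layers formed after it.
472 − 8 false = 464 true annual layers after the volcanic sulfate spike.
The annual layer at the ice surface is 1896 CE, so the volcanic sulfate spike dates to 1896 − 464 = 1432 CE.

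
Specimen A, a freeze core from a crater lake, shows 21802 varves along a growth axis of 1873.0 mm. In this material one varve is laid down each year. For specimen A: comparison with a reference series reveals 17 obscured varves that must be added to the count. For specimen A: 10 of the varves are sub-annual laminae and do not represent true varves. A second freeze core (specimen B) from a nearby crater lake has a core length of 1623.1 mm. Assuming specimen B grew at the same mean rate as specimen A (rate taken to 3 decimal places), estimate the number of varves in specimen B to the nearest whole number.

18873 varves

Specimen A: correcting the raw count gives 21802 − 10 + 17 = 21809 true varves.
A: 1873.0 mm over 21809 years gives 1873.0 / 21809 ≈ 0.086 mm/yr.
For B, 1623.1 / 0.086 = 18873.26 years ≈ 18873 varves.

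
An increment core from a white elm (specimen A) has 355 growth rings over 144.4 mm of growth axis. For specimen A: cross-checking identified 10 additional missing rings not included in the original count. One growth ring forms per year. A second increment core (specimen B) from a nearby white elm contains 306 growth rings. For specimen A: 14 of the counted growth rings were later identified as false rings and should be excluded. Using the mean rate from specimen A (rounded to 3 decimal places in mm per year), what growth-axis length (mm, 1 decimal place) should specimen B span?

Specimen A: after corrections the count is 355 − 14 + 10 = 351 growth rings.
A: Extension rate ≈ 144.4 / 351 = 0.411 mm/yr.
B's length ≈ 0.411 × 306 = 125.8 mm.

125.8 mm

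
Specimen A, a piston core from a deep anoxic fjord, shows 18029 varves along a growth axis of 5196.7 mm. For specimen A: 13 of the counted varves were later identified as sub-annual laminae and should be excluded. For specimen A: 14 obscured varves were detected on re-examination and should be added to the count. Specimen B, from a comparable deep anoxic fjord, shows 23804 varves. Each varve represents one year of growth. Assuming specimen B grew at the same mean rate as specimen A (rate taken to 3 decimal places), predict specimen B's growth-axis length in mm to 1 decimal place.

6855.6 mm

Specimen A: true varve count = 18029 − 13 + 14 = 18030.
A: Mean rate = 5196.7 mm / 18030 years ≈ 0.288 mm per year.
B's length ≈ 0.288 × 23804 = 6855.6 mm.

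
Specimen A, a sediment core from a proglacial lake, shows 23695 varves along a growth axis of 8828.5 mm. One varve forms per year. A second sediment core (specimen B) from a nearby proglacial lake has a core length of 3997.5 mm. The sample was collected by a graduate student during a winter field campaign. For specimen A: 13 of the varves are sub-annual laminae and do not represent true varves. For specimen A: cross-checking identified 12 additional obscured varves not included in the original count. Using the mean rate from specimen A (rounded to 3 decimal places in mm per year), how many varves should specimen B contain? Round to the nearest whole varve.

Specimen A: true varve count = 23695 − 13 + 12 = 23694.
A: Mean rate = 8828.5 mm / 23694 years ≈ 0.373 mm/yr.
Specimen B: 3997.5 mm / 0.373 mm per year = 10717.16 years ≈ 10717 varves.

10717 varves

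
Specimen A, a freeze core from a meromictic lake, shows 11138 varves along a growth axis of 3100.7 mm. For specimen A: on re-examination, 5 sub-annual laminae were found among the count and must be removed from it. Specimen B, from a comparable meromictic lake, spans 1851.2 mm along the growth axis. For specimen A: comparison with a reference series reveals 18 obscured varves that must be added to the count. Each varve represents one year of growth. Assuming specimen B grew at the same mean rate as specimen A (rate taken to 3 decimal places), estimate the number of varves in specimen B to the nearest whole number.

Specimen A: after corrections the count is 11138 − 5 + 18 = 11151 varves.
A: 3100.7 mm over 11151 years gives 3100.7 / 11151 ≈ 0.278 mm/yr.
Specimen B: 1851.2 mm / 0.278 mm per year = 6658.99 years ≈ 6659 varves.

6659 varves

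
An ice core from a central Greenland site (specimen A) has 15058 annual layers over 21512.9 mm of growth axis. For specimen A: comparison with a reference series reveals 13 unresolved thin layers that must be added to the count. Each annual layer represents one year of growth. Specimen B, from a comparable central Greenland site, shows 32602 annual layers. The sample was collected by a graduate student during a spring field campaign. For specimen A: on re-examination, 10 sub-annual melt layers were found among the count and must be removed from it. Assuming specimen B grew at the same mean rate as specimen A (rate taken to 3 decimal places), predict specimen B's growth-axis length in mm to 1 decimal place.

46555.7 mm

Specimen A: correcting the raw count gives 15058 − 10 + 13 = 15061 true annual layers.
A: Extension rate ≈ 21512.9 / 15061 = 1.428 mm per year.
For B, 1.428 mm/year × 32602 years = 46555.7 mm.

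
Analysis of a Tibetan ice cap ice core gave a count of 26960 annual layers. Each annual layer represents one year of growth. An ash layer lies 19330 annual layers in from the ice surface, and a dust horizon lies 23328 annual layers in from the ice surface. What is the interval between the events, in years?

23328 − 19330 = 3998 annual layers lie between the two events.
That is 3998 years at one annual layer per year.

3998 years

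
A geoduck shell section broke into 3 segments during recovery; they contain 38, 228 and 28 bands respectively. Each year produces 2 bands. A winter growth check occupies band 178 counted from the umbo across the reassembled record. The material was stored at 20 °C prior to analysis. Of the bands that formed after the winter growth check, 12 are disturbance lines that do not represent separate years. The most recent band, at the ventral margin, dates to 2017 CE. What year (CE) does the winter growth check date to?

Total bands = 38 + 228 + 28 = 294.
The winter growth check sits at band 178 from the umbo, so 294 − 178 = 116 bands formed after it.
Removing the 12 false bands leaves 116 − 12 = 104 true bands beyond the winter growth check.
With 2 bands per year, 104 / 2 = 52 years.
2017 − 52 = 1965 CE.

1965 CE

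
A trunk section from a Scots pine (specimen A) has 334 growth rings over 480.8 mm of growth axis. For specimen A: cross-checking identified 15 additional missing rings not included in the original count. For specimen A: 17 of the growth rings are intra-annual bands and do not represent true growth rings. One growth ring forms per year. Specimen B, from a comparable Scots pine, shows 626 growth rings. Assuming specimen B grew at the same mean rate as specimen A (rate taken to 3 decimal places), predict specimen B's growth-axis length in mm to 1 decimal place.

906.4 mm

Specimen A: correcting the raw count gives 334 − 17 + 15 = 332 true growth rings.
A: Extension rate ≈ 480.8 / 332 = 1.448 mm/yr.
For B, 1.448 mm/year × 626 years = 906.4 mm.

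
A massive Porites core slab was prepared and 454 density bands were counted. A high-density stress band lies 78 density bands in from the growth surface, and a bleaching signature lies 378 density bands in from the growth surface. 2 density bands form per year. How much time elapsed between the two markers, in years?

150 yr

Separation: 378 − 78 = 300 density bands.
300 density bands at 2 per year is 300 / 2 = 150 years.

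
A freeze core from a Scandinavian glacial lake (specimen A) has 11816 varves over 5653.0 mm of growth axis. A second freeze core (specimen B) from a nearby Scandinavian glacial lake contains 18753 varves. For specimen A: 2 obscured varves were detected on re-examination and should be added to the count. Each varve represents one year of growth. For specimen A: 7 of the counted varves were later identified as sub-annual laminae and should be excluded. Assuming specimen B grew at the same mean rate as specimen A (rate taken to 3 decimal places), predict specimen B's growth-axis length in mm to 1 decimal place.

8982.7 mm

Specimen A: true varve count = 11816 − 7 + 2 = 11811.
A: 5653.0 mm over 11811 years gives 5653.0 / 11811 ≈ 0.479 mm per year.
Length of B = 0.479 × 18753 = 8982.7 mm.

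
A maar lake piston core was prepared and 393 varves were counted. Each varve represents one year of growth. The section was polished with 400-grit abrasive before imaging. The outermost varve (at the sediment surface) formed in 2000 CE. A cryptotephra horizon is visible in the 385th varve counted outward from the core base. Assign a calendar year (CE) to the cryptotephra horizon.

The cryptotephra horizon sits at varve 385 from the core base, so 393 − 385 = 8 varves formed after it.
Counting back 8 years from 2000 CE places the cryptotephra horizon in 2000 − 8 = 1992 CE.

1992 CE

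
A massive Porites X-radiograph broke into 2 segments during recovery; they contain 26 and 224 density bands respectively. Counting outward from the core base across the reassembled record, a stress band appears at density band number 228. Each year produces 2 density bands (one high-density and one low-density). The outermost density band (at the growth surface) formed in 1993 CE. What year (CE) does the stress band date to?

Total density bands = 26 + 224 = 250.
Between density band 228 and the growth surface there are 250 − 228 = 22 density bands.
Dividing by 2 density bands per year: 22 / 2 = 11 years.
The density band at the growth surface is 1993 CE, so the stress band dates to 1993 − 11 = 1982 CE.

1982 CE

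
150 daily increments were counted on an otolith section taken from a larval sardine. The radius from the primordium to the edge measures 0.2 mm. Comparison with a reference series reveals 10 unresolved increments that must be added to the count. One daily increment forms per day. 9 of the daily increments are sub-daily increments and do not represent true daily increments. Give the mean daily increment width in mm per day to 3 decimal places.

Correcting the raw count gives 150 − 9 + 10 = 151 true daily increments.
Mean rate = 0.2 mm / 151 days ≈ 0.001 mm per day.

0.001 mm per day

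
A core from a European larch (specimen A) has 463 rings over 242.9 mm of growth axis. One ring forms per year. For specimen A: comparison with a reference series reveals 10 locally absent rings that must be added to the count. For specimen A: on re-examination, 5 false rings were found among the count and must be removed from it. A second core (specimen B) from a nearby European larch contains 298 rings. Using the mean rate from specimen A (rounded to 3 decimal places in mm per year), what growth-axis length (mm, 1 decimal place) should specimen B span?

Specimen A: true ring count = 463 − 5 + 10 = 468.
A: 242.9 mm over 468 years gives 242.9 / 468 ≈ 0.519 mm/yr.
B's length ≈ 0.519 × 298 = 154.7 mm.

154.7 mm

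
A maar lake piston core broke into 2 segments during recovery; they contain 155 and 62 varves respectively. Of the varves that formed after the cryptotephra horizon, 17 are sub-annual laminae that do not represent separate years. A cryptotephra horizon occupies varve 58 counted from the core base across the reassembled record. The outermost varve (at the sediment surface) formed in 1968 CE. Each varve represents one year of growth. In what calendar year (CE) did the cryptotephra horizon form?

1826 CE

Total varves = 155 + 62 = 217.
217 − 58 = 159 varves lie beyond the cryptotephra horizon toward the sediment surface.
159 − 17 false = 142 true varves after the cryptotephra horizon.
1968 − 142 = 1826 CE.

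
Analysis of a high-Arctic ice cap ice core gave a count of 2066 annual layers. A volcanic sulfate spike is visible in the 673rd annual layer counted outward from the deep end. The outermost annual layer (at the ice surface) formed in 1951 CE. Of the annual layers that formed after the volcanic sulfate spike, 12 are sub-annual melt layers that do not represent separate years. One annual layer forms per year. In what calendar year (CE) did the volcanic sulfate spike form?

Between annual layer 673 and the ice surface there are 2066 − 673 = 1393 annual layers.
1393 − 12 false = 1381 true annual layers after the volcanic sulfate spike.
The annual layer at the ice surface is 1951 CE, so the volcanic sulfate spike dates to 1951 − 1381 = 570 CE.

570 CE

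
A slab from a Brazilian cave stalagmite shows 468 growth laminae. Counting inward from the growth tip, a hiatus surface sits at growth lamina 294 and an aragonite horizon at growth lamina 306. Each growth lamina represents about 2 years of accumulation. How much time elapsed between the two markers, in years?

Separation: 306 − 294 = 12 growth laminae.
Multiplying by 2 years per growth lamina: 12 × 2 = 24 years.

24 yr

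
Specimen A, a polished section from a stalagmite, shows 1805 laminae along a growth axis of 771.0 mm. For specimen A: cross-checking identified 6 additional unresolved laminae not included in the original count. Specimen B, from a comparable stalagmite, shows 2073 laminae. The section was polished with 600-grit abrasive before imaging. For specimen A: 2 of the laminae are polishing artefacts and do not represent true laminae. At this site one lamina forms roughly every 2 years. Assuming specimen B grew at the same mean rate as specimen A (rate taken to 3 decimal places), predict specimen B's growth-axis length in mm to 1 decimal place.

Specimen A: after corrections the count is 1805 − 2 + 6 = 1809 laminae.
Specimen A: multiplying by 2 years per lamina: 1809 × 2 = 3618 years.
A: 771.0 mm over 3618 years gives 771.0 / 3618 ≈ 0.213 mm per year.
Specimen B: 2073 laminae at 2 years each span 2073 × 2 = 4146 years. B's length ≈ 0.213 × 4146 = 883.1 mm.

883.1 mm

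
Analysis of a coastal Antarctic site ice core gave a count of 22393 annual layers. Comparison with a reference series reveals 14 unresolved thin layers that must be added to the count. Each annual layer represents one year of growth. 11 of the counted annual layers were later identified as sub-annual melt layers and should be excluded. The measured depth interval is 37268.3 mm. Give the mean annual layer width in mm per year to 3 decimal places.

1.664 mm per year

Adjusted count: 22393 − 11 + 14 = 22396 annual layers.
Extension rate ≈ 37268.3 / 22396 = 1.664 mm per year.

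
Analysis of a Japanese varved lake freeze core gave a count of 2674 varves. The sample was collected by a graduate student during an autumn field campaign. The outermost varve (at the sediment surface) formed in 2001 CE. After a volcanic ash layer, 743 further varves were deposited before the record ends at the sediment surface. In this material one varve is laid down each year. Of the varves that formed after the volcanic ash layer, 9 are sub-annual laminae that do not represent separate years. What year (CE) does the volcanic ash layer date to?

There are 743 varves younger than the volcanic ash layer.
743 − 9 false = 734 true varves after the volcanic ash layer.
The varve at the sediment surface is 2001 CE, so the volcanic ash layer dates to 2001 − 734 = 1267 CE.

1267 CE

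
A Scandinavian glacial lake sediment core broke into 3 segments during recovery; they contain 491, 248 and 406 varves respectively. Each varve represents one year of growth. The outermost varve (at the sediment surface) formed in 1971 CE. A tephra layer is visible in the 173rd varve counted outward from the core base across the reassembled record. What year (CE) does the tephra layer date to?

999 CE

Total varves = 491 + 248 + 406 = 1145.
Between varve 173 and the sediment surface there are 1145 − 173 = 972 varves.
1971 − 972 = 999 CE.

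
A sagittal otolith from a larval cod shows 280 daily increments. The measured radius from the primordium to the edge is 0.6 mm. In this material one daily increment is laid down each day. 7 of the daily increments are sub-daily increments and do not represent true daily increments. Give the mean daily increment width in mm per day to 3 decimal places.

0.002 mm per day

Correcting the raw count gives 280 − 7 = 273 true daily increments.
0.6 mm over 273 days gives 0.6 / 273 ≈ 0.002 mm per day.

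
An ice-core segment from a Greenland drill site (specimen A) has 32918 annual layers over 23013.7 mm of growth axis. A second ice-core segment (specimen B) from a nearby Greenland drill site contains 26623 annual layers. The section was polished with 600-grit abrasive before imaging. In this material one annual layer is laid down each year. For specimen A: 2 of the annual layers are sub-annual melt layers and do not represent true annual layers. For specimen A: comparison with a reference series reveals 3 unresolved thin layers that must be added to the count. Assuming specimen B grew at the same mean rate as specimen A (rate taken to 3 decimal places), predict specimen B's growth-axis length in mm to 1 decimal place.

Specimen A: after corrections the count is 32918 − 2 + 3 = 32919 annual layers.
A: Extension rate ≈ 23013.7 / 32919 = 0.699 mm per year.
B's length ≈ 0.699 × 26623 = 18609.5 mm.

18609.5 mm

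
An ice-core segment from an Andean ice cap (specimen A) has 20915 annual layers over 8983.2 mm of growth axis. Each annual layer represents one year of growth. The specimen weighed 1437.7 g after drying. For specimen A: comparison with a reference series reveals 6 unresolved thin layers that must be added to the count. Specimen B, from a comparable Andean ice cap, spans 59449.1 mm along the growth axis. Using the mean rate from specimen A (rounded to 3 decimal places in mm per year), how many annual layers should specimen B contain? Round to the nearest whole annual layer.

Specimen A: after corrections the count is 20915 + 6 = 20921 annual layers.
A: 8983.2 mm over 20921 years gives 8983.2 / 20921 ≈ 0.429 mm/yr.
For B, 59449.1 / 0.429 = 138575.99 years ≈ 138576 annual layers.

138576 annual layers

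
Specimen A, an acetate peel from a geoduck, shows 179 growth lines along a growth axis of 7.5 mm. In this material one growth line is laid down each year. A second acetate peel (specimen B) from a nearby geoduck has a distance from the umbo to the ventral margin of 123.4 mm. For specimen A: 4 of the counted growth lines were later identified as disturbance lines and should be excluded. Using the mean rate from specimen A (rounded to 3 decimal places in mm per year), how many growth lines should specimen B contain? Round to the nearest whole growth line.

Specimen A: adjusted count: 179 − 4 = 175 growth lines.
A: Extension rate ≈ 7.5 / 175 = 0.043 mm per year.
B spans 123.4 / 0.043 = 2869.77 years ≈ 2870 growth lines.

2870 growth lines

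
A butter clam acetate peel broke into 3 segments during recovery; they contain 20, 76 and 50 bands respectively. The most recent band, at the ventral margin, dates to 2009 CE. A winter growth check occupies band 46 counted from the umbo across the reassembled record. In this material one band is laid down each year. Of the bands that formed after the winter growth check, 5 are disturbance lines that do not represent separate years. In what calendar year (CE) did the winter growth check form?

1914 CE

Total bands = 20 + 76 + 50 = 146.
The winter growth check sits at band 46 from the umbo, so 146 − 46 = 100 bands formed after it.
100 − 5 false = 95 true bands after the winter growth check.
The band at the ventral margin is 2009 CE, so the winter growth check dates to 2009 − 95 = 1914 CE.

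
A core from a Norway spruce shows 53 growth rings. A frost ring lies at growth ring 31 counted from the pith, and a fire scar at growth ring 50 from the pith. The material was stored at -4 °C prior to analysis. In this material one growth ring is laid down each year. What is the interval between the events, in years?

50 − 31 = 19 growth rings lie between the two events.
One growth ring per year makes the interval 19 years.

19 years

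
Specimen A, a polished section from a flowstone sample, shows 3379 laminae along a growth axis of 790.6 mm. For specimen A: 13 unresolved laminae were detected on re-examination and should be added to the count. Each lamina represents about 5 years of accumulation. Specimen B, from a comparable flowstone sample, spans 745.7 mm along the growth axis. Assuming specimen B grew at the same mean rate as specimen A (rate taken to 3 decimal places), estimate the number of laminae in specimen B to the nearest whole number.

3173 laminae

Specimen A: correcting the raw count gives 3379 + 13 = 3392 true laminae.
Specimen A: at 5 years per lamina, 3392 × 5 = 16960 years.
A: 790.6 mm over 16960 years gives 790.6 / 16960 ≈ 0.047 mm/year.
For B, 745.7 / 0.047 = 15865.96 years; at 5 years per lamina that is 15865.96 / 5 ≈ 3173 laminae.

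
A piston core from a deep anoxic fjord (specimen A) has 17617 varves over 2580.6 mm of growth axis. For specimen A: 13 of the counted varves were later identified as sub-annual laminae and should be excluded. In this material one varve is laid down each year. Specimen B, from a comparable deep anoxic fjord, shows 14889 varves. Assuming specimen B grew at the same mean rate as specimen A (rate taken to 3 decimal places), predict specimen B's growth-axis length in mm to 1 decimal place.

Specimen A: after corrections the count is 17617 − 13 = 17604 varves.
A: Extension rate ≈ 2580.6 / 17604 = 0.147 mm/yr.
Length of B = 0.147 × 14889 = 2188.7 mm.

2188.7 mm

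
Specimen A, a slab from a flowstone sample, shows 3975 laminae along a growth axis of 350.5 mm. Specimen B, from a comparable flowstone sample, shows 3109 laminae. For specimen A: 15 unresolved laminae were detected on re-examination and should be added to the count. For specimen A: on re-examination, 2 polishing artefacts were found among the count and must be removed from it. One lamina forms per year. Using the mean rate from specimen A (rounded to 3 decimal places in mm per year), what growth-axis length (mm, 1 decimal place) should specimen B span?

273.6 mm

Specimen A: correcting the raw count gives 3975 − 2 + 15 = 3988 true laminae.
A: Mean rate = 350.5 mm / 3988 years ≈ 0.088 mm per year.
B's length ≈ 0.088 × 3109 = 273.6 mm.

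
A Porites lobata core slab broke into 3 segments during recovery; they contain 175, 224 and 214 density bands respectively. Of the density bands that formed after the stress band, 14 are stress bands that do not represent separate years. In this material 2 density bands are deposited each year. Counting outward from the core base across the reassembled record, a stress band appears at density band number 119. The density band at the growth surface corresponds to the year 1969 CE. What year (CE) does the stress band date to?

1729 CE

Total density bands = 175 + 224 + 214 = 613.
613 − 119 = 494 density bands lie beyond the stress band toward the growth surface.
Removing the 14 false density bands leaves 494 − 14 = 480 true density bands beyond the stress band.
480 density bands at 2 per year is 480 / 2 = 240 years.
The density band at the growth surface is 1969 CE, so the stress band dates to 1969 − 240 = 1729 CE.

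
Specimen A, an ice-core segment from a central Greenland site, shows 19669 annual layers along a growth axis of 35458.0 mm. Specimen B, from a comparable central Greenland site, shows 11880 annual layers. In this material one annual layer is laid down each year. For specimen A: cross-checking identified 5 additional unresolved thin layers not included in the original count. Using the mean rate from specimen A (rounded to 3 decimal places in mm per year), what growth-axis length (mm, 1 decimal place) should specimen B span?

21407.8 mm

Specimen A: after corrections the count is 19669 + 5 = 19674 annual layers.
A: 35458.0 mm over 19674 years gives 35458.0 / 19674 ≈ 1.802 mm/yr.
For B, 1.802 mm/year × 11880 years = 21407.8 mm.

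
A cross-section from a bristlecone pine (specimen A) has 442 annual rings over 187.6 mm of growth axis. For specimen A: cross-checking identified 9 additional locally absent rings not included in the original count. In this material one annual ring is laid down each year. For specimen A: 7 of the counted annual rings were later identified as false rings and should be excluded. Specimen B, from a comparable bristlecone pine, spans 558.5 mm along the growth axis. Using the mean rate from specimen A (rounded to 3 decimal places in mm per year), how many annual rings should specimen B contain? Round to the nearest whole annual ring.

1320 annual rings

Specimen A: after corrections the count is 442 − 7 + 9 = 444 annual rings.
A: Mean rate = 187.6 mm / 444 years ≈ 0.423 mm/yr.
Specimen B: 558.5 mm / 0.423 mm per year = 1320.33 years ≈ 1320 annual rings.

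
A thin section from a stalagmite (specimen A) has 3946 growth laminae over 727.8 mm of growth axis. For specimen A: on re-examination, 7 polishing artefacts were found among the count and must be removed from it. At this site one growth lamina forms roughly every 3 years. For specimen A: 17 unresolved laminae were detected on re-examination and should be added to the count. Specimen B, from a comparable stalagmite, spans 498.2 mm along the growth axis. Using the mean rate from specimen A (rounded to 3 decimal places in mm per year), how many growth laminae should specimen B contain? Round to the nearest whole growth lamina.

2722 growth laminae

Specimen A: correcting the raw count gives 3946 − 7 + 17 = 3956 true growth laminae.
Specimen A: at 3 years per growth lamina, 3956 × 3 = 11868 years.
A: Extension rate ≈ 727.8 / 11868 = 0.061 mm/yr.
B spans 498.2 / 0.061 = 8167.21 years; at 3 years per growth lamina that is 8167.21 / 3 ≈ 2722 growth laminae.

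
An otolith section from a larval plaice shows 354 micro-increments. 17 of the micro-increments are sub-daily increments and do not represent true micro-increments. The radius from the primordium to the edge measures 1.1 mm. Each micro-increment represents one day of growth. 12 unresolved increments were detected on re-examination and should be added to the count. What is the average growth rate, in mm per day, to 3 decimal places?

0.003 mm per day

Correcting the raw count gives 354 − 17 + 12 = 349 true micro-increments.
Extension rate ≈ 1.1 / 349 = 0.003 mm per day.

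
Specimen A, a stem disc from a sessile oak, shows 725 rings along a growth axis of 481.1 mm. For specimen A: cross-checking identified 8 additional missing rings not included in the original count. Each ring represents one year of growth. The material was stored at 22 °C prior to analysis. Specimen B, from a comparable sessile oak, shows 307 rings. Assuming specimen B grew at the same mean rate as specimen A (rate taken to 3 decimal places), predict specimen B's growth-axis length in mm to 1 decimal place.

Specimen A: adjusted count: 725 + 8 = 733 rings.
A: Mean rate = 481.1 mm / 733 years ≈ 0.656 mm per year.
For B, 0.656 mm/year × 307 years = 201.4 mm.

201.4 mm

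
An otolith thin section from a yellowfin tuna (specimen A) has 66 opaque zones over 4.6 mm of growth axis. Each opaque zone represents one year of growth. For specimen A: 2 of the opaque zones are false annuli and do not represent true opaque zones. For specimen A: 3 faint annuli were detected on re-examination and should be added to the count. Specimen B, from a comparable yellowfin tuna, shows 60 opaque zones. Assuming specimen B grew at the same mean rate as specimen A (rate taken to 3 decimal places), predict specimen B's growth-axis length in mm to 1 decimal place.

Specimen A: true opaque zone count = 66 − 2 + 3 = 67.
A: 4.6 mm over 67 years gives 4.6 / 67 ≈ 0.069 mm/year.
B's length ≈ 0.069 × 60 = 4.1 mm.

4.1 mm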